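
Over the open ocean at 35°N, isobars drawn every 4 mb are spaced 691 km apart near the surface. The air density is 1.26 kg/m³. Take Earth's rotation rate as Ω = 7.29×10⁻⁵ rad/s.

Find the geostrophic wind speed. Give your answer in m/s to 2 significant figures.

5.5 m/s

Coriolis parameter at 35°N:
f = 2Ω sin φ = 2 × 7.29×10⁻⁵ × sin 35° = 8.36×10⁻⁵ s⁻¹
Pressure gradient: |∂P/∂n| = 400 Pa / 691000 m = 5.79×10⁻⁴ Pa/m
Geostrophic balance (pressure-gradient force = Coriolis force):
V_g = (1/(fρ)) |∂P/∂n| = 5.79×10⁻⁴ / (8.36×10⁻⁵ × 1.26) = 5.49 m/s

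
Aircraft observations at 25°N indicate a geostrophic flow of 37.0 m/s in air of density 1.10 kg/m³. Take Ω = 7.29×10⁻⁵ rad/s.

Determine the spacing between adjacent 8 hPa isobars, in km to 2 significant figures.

Coriolis parameter at 25°N:
f = 2Ω sin φ = 2 × 7.29×10⁻⁵ × sin 25° = 6.16×10⁻⁵ s⁻¹
Geostrophic balance rearranged: |∂P/∂n| = f ρ V_g
|∂P/∂n| = 6.16×10⁻⁵ × 1.10 × 37.0 = 2.51×10⁻³ Pa/m
Isobar spacing: Δn = ΔP/|∂P/∂n| = 800 Pa / 2.51×10⁻³ Pa/m = 318999 m ≈ 320 km

320 km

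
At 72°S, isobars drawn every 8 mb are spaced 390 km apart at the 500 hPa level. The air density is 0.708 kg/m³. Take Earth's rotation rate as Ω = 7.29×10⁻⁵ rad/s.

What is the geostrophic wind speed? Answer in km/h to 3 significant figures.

Coriolis parameter at 72°S:
f = 2Ω sin φ = 2 × 7.29×10⁻⁵ × sin 72° = 1.39×10⁻⁴ s⁻¹
Pressure gradient: |∂P/∂n| = 800 Pa / 390000 m = 2.05×10⁻³ Pa/m
Geostrophic balance (pressure-gradient force = Coriolis force):
V_g = (1/(fρ)) |∂P/∂n| = 2.05×10⁻³ / (1.39×10⁻⁴ × 0.708) = 20.9 m/s
Converting: 20.9 m/s × 3.6 = 75.2 km/h

75.2 km/h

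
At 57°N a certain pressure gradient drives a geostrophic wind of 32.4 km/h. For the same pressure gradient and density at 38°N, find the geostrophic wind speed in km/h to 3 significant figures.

With the same pressure gradient and density, V_g ∝ 1/f ∝ 1/sin φ.
V₂ = V₁ · sin φ₁ / sin φ₂ = 32.4 × sin 57° / sin 38°
V₂ = 32.4 × 0.8387/0.6157 = 44.1 km/h

44.1 km/h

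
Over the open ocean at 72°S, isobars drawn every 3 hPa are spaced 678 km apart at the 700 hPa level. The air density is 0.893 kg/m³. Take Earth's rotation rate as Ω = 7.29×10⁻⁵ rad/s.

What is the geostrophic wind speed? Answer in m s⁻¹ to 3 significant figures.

3.57 m s⁻¹

Coriolis parameter at 72°S:
f = 2Ω sin φ = 2 × 7.29×10⁻⁵ × sin 72° = 1.39×10⁻⁴ s⁻¹
Pressure gradient: |∂P/∂n| = 300 Pa / 678000 m = 4.42×10⁻⁴ Pa/m
Geostrophic balance (pressure-gradient force = Coriolis force):
V_g = (1/(fρ)) |∂P/∂n| = 4.42×10⁻⁴ / (1.39×10⁻⁴ × 0.893) = 3.57 m/s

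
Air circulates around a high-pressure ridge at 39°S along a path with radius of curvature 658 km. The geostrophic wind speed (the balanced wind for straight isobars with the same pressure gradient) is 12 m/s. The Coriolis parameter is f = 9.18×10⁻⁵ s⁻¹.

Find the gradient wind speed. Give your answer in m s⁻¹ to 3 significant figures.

16.5 m s⁻¹

Around a high, pressure-gradient force acts outward with centrifugal, so Coriolis balances both:
fV = (1/ρ)|∂P/∂n| + V²/R  →  V² − fR·V + fR·V_g = 0
With fR = 9.18×10⁻⁵ × 658×10³ m = 60.4 m/s:
V = [fR − √((fR)² − 4 fR V_g)]/2 = [60.4 − √(60.4² − 4×60.4×12)]/2 = 16.5 m/s
Supergeostrophic (V > V_g = 12 m/s), as expected around a high.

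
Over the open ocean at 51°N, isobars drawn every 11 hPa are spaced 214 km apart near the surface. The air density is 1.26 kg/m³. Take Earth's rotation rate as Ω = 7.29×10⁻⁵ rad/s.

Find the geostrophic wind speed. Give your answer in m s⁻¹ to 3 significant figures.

Coriolis parameter at 51°N:
f = 2Ω sin φ = 2 × 7.29×10⁻⁵ × sin 51° = 1.13×10⁻⁴ s⁻¹
Pressure gradient: |∂P/∂n| = 1100 Pa / 214000 m = 5.14×10⁻³ Pa/m
Geostrophic balance (pressure-gradient force = Coriolis force):
V_g = (1/(fρ)) |∂P/∂n| = 5.14×10⁻³ / (1.13×10⁻⁴ × 1.26) = 36.0 m/s

36.0 m s⁻¹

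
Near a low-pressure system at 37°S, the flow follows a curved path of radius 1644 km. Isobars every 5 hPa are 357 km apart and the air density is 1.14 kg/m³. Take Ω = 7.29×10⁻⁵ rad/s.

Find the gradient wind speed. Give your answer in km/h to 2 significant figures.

46 km/h

Coriolis parameter at 37°S:
f = 2Ω sin φ = 2 × 7.29×10⁻⁵ × sin 37° = 8.77×10⁻⁵ s⁻¹
Pressure gradient: |∂P/∂n| = 500 Pa / 357000 m = 1.40×10⁻³ Pa/m
Geostrophic speed: V_g = |∂P/∂n|/(fρ) = 1.40×10⁻³/(8.77×10⁻⁵ × 1.14) = 14.0 m/s
Around a low, centrifugal force acts outward with Coriolis, so pressure-gradient force balances both:
(1/ρ)|∂P/∂n| = fV + V²/R  →  V² + fR·V − fR·V_g = 0
With fR = 8.77×10⁻⁵ × 1644×10³ m = 144 m/s:
V = [−fR + √((fR)² + 4 fR V_g)]/2 = [−144 + √(144² + 4×144×14)]/2 = 12.9 m/s
Subgeostrophic (V < V_g = 14 m/s), as expected around a low.
Converting: 12.9 m/s × 3.6 = 46 km/h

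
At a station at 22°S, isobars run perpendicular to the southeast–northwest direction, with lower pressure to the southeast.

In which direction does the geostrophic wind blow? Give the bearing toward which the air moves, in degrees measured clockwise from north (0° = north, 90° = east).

045°

The pressure-gradient force points toward the southeast (bearing 135°).
Geostrophic balance: in the Southern Hemisphere the Coriolis force deflects motion to the left, so the geostrophic wind blows 90° to the left of the pressure-gradient force (low pressure on the right).
Rotating 135° by 90° counterclockwise gives 045° — the wind blows toward the northeast.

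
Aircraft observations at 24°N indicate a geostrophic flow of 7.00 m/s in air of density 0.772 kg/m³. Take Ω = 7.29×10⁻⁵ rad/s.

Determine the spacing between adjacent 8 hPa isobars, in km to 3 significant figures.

2500 km

Coriolis parameter at 24°N:
f = 2Ω sin φ = 2 × 7.29×10⁻⁵ × sin 24° = 5.93×10⁻⁵ s⁻¹
Geostrophic balance rearranged: |∂P/∂n| = f ρ V_g
|∂P/∂n| = 5.93×10⁻⁵ × 0.772 × 7.00 = 3.20×10⁻⁴ Pa/m
Isobar spacing: Δn = ΔP/|∂P/∂n| = 800 Pa / 3.20×10⁻⁴ Pa/m = 2496341 m ≈ 2500 km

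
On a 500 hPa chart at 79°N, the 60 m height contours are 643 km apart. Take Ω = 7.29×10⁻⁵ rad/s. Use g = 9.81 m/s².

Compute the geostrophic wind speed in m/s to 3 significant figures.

Coriolis parameter at 79°N:
f = 2Ω sin φ = 2 × 7.29×10⁻⁵ × sin 79° = 1.43×10⁻⁴ s⁻¹
Height gradient: |∂Z/∂n| = 60 m / 643000 m = 9.33×10⁻⁵
On a pressure surface, geostrophic balance gives V_g = (g/f)|∂Z/∂n|:
V_g = 9.81 × 9.33×10⁻⁵ / 1.43×10⁻⁴ = 6.40 m/s

6.40 m/s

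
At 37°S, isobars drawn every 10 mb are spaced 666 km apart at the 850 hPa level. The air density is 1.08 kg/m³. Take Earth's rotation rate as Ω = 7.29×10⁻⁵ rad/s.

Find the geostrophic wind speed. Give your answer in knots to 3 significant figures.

30.8 knots

Coriolis parameter at 37°S:
f = 2Ω sin φ = 2 × 7.29×10⁻⁵ × sin 37° = 8.77×10⁻⁵ s⁻¹
Pressure gradient: |∂P/∂n| = 1000 Pa / 666000 m = 1.50×10⁻³ Pa/m
Geostrophic balance (pressure-gradient force = Coriolis force):
V_g = (1/(fρ)) |∂P/∂n| = 1.50×10⁻³ / (8.77×10⁻⁵ × 1.08) = 15.8 m/s
Converting: 15.8 m/s × 1.944 = 30.8 knots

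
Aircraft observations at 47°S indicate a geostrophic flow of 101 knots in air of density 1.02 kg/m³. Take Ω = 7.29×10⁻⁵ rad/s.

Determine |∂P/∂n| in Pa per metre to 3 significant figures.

Coriolis parameter at 47°S:
f = 2Ω sin φ = 2 × 7.29×10⁻⁵ × sin 47° = 1.07×10⁻⁴ s⁻¹
Wind speed in SI: 101 knots = 52.0 m/s
Geostrophic balance rearranged: |∂P/∂n| = f ρ V_g
|∂P/∂n| = 1.07×10⁻⁴ × 1.02 × 52.0 = 5.65×10⁻³ Pa/m

5.65×10⁻³ Pa/m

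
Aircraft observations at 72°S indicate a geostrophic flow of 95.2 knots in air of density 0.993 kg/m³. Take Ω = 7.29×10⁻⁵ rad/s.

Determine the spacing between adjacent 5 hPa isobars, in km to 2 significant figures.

Coriolis parameter at 72°S:
f = 2Ω sin φ = 2 × 7.29×10⁻⁵ × sin 72° = 1.39×10⁻⁴ s⁻¹
Wind speed in SI: 95.2 knots = 49.0 m/s
Geostrophic balance rearranged: |∂P/∂n| = f ρ V_g
|∂P/∂n| = 1.39×10⁻⁴ × 0.993 × 49.0 = 6.74×10⁻³ Pa/m
Isobar spacing: Δn = ΔP/|∂P/∂n| = 500 Pa / 6.74×10⁻³ Pa/m = 74145 m ≈ 74 km

74 km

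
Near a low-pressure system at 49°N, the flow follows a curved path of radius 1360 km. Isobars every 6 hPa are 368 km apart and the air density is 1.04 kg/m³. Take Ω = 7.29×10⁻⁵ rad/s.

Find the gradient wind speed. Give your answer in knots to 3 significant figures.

25.5 knots

Coriolis parameter at 49°N:
f = 2Ω sin φ = 2 × 7.29×10⁻⁵ × sin 49° = 1.10×10⁻⁴ s⁻¹
Pressure gradient: |∂P/∂n| = 600 Pa / 368000 m = 1.63×10⁻³ Pa/m
Geostrophic speed: V_g = |∂P/∂n|/(fρ) = 1.63×10⁻³/(1.10×10⁻⁴ × 1.04) = 14.2 m/s
Around a low, centrifugal force acts outward with Coriolis, so pressure-gradient force balances both:
(1/ρ)|∂P/∂n| = fV + V²/R  →  V² + fR·V − fR·V_g = 0
With fR = 1.10×10⁻⁴ × 1360×10³ m = 150 m/s:
V = [−fR + √((fR)² + 4 fR V_g)]/2 = [−150 + √(150² + 4×150×14.2)]/2 = 13.1 m/s
Subgeostrophic (V < V_g = 14.2 m/s), as expected around a low.
Converting: 13.1 m/s × 1.944 = 25.5 knots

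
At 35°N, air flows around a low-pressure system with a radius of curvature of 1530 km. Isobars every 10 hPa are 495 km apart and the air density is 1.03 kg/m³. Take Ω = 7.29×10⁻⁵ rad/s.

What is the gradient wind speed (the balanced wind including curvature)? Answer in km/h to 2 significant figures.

Coriolis parameter at 35°N:
f = 2Ω sin φ = 2 × 7.29×10⁻⁵ × sin 35° = 8.36×10⁻⁵ s⁻¹
Pressure gradient: |∂P/∂n| = 1000 Pa / 495000 m = 2.02×10⁻³ Pa/m
Geostrophic speed: V_g = |∂P/∂n|/(fρ) = 2.02×10⁻³/(8.36×10⁻⁵ × 1.03) = 23.5 m/s
Around a low, centrifugal force acts outward with Coriolis, so pressure-gradient force balances both:
(1/ρ)|∂P/∂n| = fV + V²/R  →  V² + fR·V − fR·V_g = 0
With fR = 8.36×10⁻⁵ × 1530×10³ m = 128 m/s:
V = [−fR + √((fR)² + 4 fR V_g)]/2 = [−128 + √(128² + 4×128×23.5)]/2 = 20.2 m/s
Subgeostrophic (V < V_g = 23.5 m/s), as expected around a low.
Converting: 20.2 m/s × 3.6 = 73 km/h

73 km/h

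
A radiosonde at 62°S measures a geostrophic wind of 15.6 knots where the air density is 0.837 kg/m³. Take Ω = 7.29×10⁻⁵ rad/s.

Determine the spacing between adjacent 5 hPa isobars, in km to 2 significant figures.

580 km

Coriolis parameter at 62°S:
f = 2Ω sin φ = 2 × 7.29×10⁻⁵ × sin 62° = 1.29×10⁻⁴ s⁻¹
Wind speed in SI: 15.6 knots = 8.03 m/s
Geostrophic balance rearranged: |∂P/∂n| = f ρ V_g
|∂P/∂n| = 1.29×10⁻⁴ × 0.837 × 8.03 = 8.65×10⁻⁴ Pa/m
Isobar spacing: Δn = ΔP/|∂P/∂n| = 500 Pa / 8.65×10⁻⁴ Pa/m = 578215 m ≈ 580 km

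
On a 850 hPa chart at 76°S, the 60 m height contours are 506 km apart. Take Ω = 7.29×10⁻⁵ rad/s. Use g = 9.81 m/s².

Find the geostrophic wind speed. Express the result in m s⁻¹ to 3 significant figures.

Coriolis parameter at 76°S:
f = 2Ω sin φ = 2 × 7.29×10⁻⁵ × sin 76° = 1.41×10⁻⁴ s⁻¹
Height gradient: |∂Z/∂n| = 60 m / 506000 m = 1.19×10⁻⁴
On a pressure surface, geostrophic balance gives V_g = (g/f)|∂Z/∂n|:
V_g = 9.81 × 1.19×10⁻⁴ / 1.41×10⁻⁴ = 8.22 m/s

8.22 m s⁻¹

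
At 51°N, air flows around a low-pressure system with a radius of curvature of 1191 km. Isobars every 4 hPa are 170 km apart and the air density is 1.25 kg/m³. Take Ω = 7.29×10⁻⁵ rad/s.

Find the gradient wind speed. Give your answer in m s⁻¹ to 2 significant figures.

15 m s⁻¹

Coriolis parameter at 51°N:
f = 2Ω sin φ = 2 × 7.29×10⁻⁵ × sin 51° = 1.13×10⁻⁴ s⁻¹
Pressure gradient: |∂P/∂n| = 400 Pa / 170000 m = 2.35×10⁻³ Pa/m
Geostrophic speed: V_g = |∂P/∂n|/(fρ) = 2.35×10⁻³/(1.13×10⁻⁴ × 1.25) = 16.6 m/s
Around a low, centrifugal force acts outward with Coriolis, so pressure-gradient force balances both:
(1/ρ)|∂P/∂n| = fV + V²/R  →  V² + fR·V − fR·V_g = 0
With fR = 1.13×10⁻⁴ × 1191×10³ m = 135 m/s:
V = [−fR + √((fR)² + 4 fR V_g)]/2 = [−135 + √(135² + 4×135×16.6)]/2 = 15 m/s
Subgeostrophic (V < V_g = 16.6 m/s), as expected around a low.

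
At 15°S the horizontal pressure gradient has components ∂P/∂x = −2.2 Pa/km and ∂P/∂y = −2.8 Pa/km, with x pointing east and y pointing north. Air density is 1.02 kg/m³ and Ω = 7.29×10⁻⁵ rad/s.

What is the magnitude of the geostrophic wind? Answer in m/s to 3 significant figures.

Coriolis parameter at 15°S:
f = 2Ω sin φ = 2 × 7.29×10⁻⁵ × sin 15° = 3.77×10⁻⁵ s⁻¹
In the Southern Hemisphere f is negative: f = −3.77×10⁻⁵ s⁻¹.
Component geostrophic relations (x east, y north):
u_g = −(1/(fρ)) ∂P/∂y,  v_g = (1/(fρ)) ∂P/∂x
u_g = −(−2.8×10⁻³)/(−3.77×10⁻⁵ × 1.02) = −72.7 m/s;  v_g = (−2.2×10⁻³)/(−3.77×10⁻⁵ × 1.02) = 57.2 m/s
|V_g| = √(u_g² + v_g²) = 92.5 m/s

92.5 m/s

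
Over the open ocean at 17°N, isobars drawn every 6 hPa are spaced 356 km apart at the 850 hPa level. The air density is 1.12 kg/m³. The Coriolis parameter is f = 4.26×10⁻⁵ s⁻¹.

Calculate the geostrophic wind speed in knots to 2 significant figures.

Pressure gradient: |∂P/∂n| = 600 Pa / 356000 m = 1.69×10⁻³ Pa/m
Geostrophic balance (pressure-gradient force = Coriolis force):
V_g = (1/(fρ)) |∂P/∂n| = 1.69×10⁻³ / (4.26×10⁻⁵ × 1.12) = 35.3 m/s
Converting: 35.3 m/s × 1.944 = 69 knots

69 knots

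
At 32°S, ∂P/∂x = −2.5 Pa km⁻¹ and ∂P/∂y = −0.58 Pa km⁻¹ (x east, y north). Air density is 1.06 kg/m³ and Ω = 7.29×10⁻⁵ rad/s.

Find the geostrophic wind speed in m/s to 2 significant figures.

Coriolis parameter at 32°S:
f = 2Ω sin φ = 2 × 7.29×10⁻⁵ × sin 32° = 7.73×10⁻⁵ s⁻¹
In the Southern Hemisphere f is negative: f = −7.73×10⁻⁵ s⁻¹.
Component geostrophic relations (x east, y north):
u_g = −(1/(fρ)) ∂P/∂y,  v_g = (1/(fρ)) ∂P/∂x
u_g = −(−0.58×10⁻³)/(−7.73×10⁻⁵ × 1.06) = −7.08 m/s;  v_g = (−2.5×10⁻³)/(−7.73×10⁻⁵ × 1.06) = 30.5 m/s
|V_g| = √(u_g² + v_g²) = 31.3 m/s

31 m/s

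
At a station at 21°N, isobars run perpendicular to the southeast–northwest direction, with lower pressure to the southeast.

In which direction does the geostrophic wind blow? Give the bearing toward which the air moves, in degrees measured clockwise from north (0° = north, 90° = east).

225°

The pressure-gradient force points toward the southeast (bearing 135°).
Geostrophic balance: in the Northern Hemisphere the Coriolis force deflects motion to the right, so the geostrophic wind blows 90° to the right of the pressure-gradient force (low pressure on the left).
Rotating 135° by 90° clockwise gives 225° — the wind blows toward the southwest.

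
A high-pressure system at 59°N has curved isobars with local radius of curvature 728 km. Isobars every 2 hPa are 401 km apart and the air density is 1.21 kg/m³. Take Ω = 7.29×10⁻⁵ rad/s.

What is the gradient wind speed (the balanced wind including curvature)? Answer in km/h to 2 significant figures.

Coriolis parameter at 59°N:
f = 2Ω sin φ = 2 × 7.29×10⁻⁵ × sin 59° = 1.25×10⁻⁴ s⁻¹
Pressure gradient: |∂P/∂n| = 200 Pa / 401000 m = 4.99×10⁻⁴ Pa/m
Geostrophic speed: V_g = |∂P/∂n|/(fρ) = 4.99×10⁻⁴/(1.25×10⁻⁴ × 1.21) = 3.30 m/s
Around a high, pressure-gradient force acts outward with centrifugal, so Coriolis balances both:
fV = (1/ρ)|∂P/∂n| + V²/R  →  V² − fR·V + fR·V_g = 0
With fR = 1.25×10⁻⁴ × 728×10³ m = 91.0 m/s:
V = [fR − √((fR)² − 4 fR V_g)]/2 = [91.0 − √(91.0² − 4×91.0×3.3)]/2 = 3.43 m/s
Supergeostrophic (V > V_g = 3.3 m/s), as expected around a high.
Converting: 3.43 m/s × 3.6 = 12 km/h

12 km/h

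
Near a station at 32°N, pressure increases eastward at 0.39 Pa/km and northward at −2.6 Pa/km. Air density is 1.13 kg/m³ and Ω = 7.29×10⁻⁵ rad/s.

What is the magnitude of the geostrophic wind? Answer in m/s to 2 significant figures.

30 m/s

Coriolis parameter at 32°N:
f = 2Ω sin φ = 2 × 7.29×10⁻⁵ × sin 32° = 7.73×10⁻⁵ s⁻¹
Component geostrophic relations (x east, y north):
u_g = −(1/(fρ)) ∂P/∂y,  v_g = (1/(fρ)) ∂P/∂x
u_g = −(−2.6×10⁻³)/(7.73×10⁻⁵ × 1.13) = 29.8 m/s;  v_g = (0.39×10⁻³)/(7.73×10⁻⁵ × 1.13) = 4.47 m/s
|V_g| = √(u_g² + v_g²) = 30.1 m/s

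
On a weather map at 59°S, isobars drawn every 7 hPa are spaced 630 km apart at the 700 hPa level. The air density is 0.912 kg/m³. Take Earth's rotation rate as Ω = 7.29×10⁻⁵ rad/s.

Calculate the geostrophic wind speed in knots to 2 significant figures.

19 knots

Coriolis parameter at 59°S:
f = 2Ω sin φ = 2 × 7.29×10⁻⁵ × sin 59° = 1.25×10⁻⁴ s⁻¹
Pressure gradient: |∂P/∂n| = 700 Pa / 630000 m = 1.11×10⁻³ Pa/m
Geostrophic balance (pressure-gradient force = Coriolis force):
V_g = (1/(fρ)) |∂P/∂n| = 1.11×10⁻³ / (1.25×10⁻⁴ × 0.912) = 9.75 m/s
Converting: 9.75 m/s × 1.944 = 19 knots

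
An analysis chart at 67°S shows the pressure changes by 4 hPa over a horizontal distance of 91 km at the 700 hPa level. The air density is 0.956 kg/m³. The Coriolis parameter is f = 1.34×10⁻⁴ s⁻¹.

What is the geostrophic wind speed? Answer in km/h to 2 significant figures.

120 km/h

Pressure gradient: |∂P/∂n| = 400 Pa / 91000 m = 4.40×10⁻³ Pa/m
Geostrophic balance (pressure-gradient force = Coriolis force):
V_g = (1/(fρ)) |∂P/∂n| = 4.40×10⁻³ / (1.34×10⁻⁴ × 0.956) = 34.3 m/s
Converting: 34.3 m/s × 3.6 = 120 km/h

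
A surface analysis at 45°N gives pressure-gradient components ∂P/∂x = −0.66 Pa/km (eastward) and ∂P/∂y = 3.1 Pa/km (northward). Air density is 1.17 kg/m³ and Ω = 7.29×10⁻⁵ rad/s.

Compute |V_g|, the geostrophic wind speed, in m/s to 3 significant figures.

Coriolis parameter at 45°N:
f = 2Ω sin φ = 2 × 7.29×10⁻⁵ × sin 45° = 1.03×10⁻⁴ s⁻¹
Component geostrophic relations (x east, y north):
u_g = −(1/(fρ)) ∂P/∂y,  v_g = (1/(fρ)) ∂P/∂x
u_g = −(3.1×10⁻³)/(1.03×10⁻⁴ × 1.17) = −25.7 m/s;  v_g = (−0.66×10⁻³)/(1.03×10⁻⁴ × 1.17) = −5.47 m/s
|V_g| = √(u_g² + v_g²) = 26.3 m/s

26.3 m/s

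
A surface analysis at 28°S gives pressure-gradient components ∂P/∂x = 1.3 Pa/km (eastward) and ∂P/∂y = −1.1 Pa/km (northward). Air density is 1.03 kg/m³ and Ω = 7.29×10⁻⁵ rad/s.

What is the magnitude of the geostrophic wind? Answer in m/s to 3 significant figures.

Coriolis parameter at 28°S:
f = 2Ω sin φ = 2 × 7.29×10⁻⁵ × sin 28° = 6.84×10⁻⁵ s⁻¹
In the Southern Hemisphere f is negative: f = −6.84×10⁻⁵ s⁻¹.
Component geostrophic relations (x east, y north):
u_g = −(1/(fρ)) ∂P/∂y,  v_g = (1/(fρ)) ∂P/∂x
u_g = −(−1.1×10⁻³)/(−6.84×10⁻⁵ × 1.03) = −15.6 m/s;  v_g = (1.3×10⁻³)/(−6.84×10⁻⁵ × 1.03) = −18.4 m/s
|V_g| = √(u_g² + v_g²) = 24.2 m/s

24.2 m/s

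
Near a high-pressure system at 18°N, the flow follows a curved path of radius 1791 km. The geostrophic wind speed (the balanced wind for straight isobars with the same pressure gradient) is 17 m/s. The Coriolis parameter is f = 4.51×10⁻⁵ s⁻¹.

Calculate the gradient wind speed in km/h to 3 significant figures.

Around a high, pressure-gradient force acts outward with centrifugal, so Coriolis balances both:
fV = (1/ρ)|∂P/∂n| + V²/R  →  V² − fR·V + fR·V_g = 0
With fR = 4.51×10⁻⁵ × 1791×10³ m = 80.8 m/s:
V = [fR − √((fR)² − 4 fR V_g)]/2 = [80.8 − √(80.8² − 4×80.8×17)]/2 = 24.3 m/s
Supergeostrophic (V > V_g = 17 m/s), as expected around a high.
Converting: 24.3 m/s × 3.6 = 87.6 km/h

87.6 km/h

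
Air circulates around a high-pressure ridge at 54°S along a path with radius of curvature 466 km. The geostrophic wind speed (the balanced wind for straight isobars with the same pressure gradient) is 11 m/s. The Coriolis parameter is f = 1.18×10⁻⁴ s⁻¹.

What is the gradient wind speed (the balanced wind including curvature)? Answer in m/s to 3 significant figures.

15.2 m/s

Around a high, pressure-gradient force acts outward with centrifugal, so Coriolis balances both:
fV = (1/ρ)|∂P/∂n| + V²/R  →  V² − fR·V + fR·V_g = 0
With fR = 1.18×10⁻⁴ × 466×10³ m = 55.0 m/s:
V = [fR − √((fR)² − 4 fR V_g)]/2 = [55.0 − √(55.0² − 4×55.0×11)]/2 = 15.2 m/s
Supergeostrophic (V > V_g = 11 m/s), as expected around a high.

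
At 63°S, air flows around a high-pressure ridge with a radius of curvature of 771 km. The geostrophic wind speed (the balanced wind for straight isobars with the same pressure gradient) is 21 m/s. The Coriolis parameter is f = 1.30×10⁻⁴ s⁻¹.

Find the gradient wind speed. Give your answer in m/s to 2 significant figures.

30 m/s

Around a high, pressure-gradient force acts outward with centrifugal, so Coriolis balances both:
fV = (1/ρ)|∂P/∂n| + V²/R  →  V² − fR·V + fR·V_g = 0
With fR = 1.30×10⁻⁴ × 771×10³ m = 100 m/s:
V = [fR − √((fR)² − 4 fR V_g)]/2 = [100 − √(100² − 4×100×21)]/2 = 29.9 m/s
Supergeostrophic (V > V_g = 21 m/s), as expected around a high.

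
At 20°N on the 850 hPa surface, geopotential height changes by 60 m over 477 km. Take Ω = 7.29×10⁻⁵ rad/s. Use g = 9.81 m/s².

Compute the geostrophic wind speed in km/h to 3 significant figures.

Coriolis parameter at 20°N:
f = 2Ω sin φ = 2 × 7.29×10⁻⁵ × sin 20° = 4.99×10⁻⁵ s⁻¹
Height gradient: |∂Z/∂n| = 60 m / 477000 m = 1.26×10⁻⁴
On a pressure surface, geostrophic balance gives V_g = (g/f)|∂Z/∂n|:
V_g = 9.81 × 1.26×10⁻⁴ / 4.99×10⁻⁵ = 24.7 m/s
Converting: 24.7 m/s × 3.6 = 89.1 km/h

89.1 km/h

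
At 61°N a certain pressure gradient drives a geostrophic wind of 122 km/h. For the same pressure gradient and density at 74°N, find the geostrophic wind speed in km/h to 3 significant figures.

With the same pressure gradient and density, V_g ∝ 1/f ∝ 1/sin φ.
V₂ = V₁ · sin φ₁ / sin φ₂ = 122 × sin 61° / sin 74°
V₂ = 122 × 0.8746/0.9613 = 111 km/h

111 km/h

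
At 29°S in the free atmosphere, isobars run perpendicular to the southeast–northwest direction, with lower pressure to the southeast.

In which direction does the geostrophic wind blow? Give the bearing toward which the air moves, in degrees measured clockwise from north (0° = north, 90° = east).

045°

The pressure-gradient force points toward the southeast (bearing 135°).
Geostrophic balance: in the Southern Hemisphere the Coriolis force deflects motion to the left, so the geostrophic wind blows 90° to the left of the pressure-gradient force (low pressure on the right).
Rotating 135° by 90° counterclockwise gives 045° — the wind blows toward the northeast.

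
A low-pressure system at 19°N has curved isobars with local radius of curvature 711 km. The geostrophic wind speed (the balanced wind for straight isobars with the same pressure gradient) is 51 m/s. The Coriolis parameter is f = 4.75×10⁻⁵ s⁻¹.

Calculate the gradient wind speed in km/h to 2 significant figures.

100 km/h

Around a low, centrifugal force acts outward with Coriolis, so pressure-gradient force balances both:
(1/ρ)|∂P/∂n| = fV + V²/R  →  V² + fR·V − fR·V_g = 0
With fR = 4.75×10⁻⁵ × 711×10³ m = 33.8 m/s:
V = [−fR + √((fR)² + 4 fR V_g)]/2 = [−33.8 + √(33.8² + 4×33.8×51)]/2 = 27.9 m/s
Subgeostrophic (V < V_g = 51 m/s), as expected around a low.
Converting: 27.9 m/s × 3.6 = 100 km/h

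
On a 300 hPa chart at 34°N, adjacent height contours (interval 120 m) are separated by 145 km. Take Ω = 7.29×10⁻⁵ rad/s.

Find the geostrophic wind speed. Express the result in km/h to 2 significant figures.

360 km/h

Coriolis parameter at 34°N:
f = 2Ω sin φ = 2 × 7.29×10⁻⁵ × sin 34° = 8.15×10⁻⁵ s⁻¹
Height gradient: |∂Z/∂n| = 120 m / 145000 m = 8.28×10⁻⁴
On a pressure surface, geostrophic balance gives V_g = (g/f)|∂Z/∂n|:
V_g = 9.81 × 8.28×10⁻⁴ / 8.15×10⁻⁵ = 99.6 m/s
Converting: 99.6 m/s × 3.6 = 360 km/h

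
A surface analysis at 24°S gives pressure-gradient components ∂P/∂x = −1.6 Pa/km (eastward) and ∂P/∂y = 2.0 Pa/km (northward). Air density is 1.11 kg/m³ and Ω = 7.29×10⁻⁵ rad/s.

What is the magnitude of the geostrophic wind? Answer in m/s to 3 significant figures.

38.9 m/s

Coriolis parameter at 24°S:
f = 2Ω sin φ = 2 × 7.29×10⁻⁵ × sin 24° = 5.93×10⁻⁵ s⁻¹
In the Southern Hemisphere f is negative: f = −5.93×10⁻⁵ s⁻¹.
Component geostrophic relations (x east, y north):
u_g = −(1/(fρ)) ∂P/∂y,  v_g = (1/(fρ)) ∂P/∂x
u_g = −(2.0×10⁻³)/(−5.93×10⁻⁵ × 1.11) = 30.4 m/s;  v_g = (−1.6×10⁻³)/(−5.93×10⁻⁵ × 1.11) = 24.3 m/s
|V_g| = √(u_g² + v_g²) = 38.9 m/s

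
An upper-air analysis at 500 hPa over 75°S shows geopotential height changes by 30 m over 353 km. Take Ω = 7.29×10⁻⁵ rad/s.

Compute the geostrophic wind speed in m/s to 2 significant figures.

5.9 m/s

Coriolis parameter at 75°S:
f = 2Ω sin φ = 2 × 7.29×10⁻⁵ × sin 75° = 1.41×10⁻⁴ s⁻¹
Height gradient: |∂Z/∂n| = 30 m / 353000 m = 8.50×10⁻⁵
On a pressure surface, geostrophic balance gives V_g = (g/f)|∂Z/∂n|:
V_g = 9.81 × 8.50×10⁻⁵ / 1.41×10⁻⁴ = 5.92 m/s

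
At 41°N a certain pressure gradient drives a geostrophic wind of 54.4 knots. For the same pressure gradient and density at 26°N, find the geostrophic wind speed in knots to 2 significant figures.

With the same pressure gradient and density, V_g ∝ 1/f ∝ 1/sin φ.
V₂ = V₁ · sin φ₁ / sin φ₂ = 54.4 × sin 41° / sin 26°
V₂ = 54.4 × 0.6561/0.4384 = 81 knots

81 knots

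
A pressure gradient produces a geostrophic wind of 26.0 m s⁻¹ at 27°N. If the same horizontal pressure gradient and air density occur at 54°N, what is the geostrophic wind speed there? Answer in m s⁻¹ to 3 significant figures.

14.6 m s⁻¹

With the same pressure gradient and density, V_g ∝ 1/f ∝ 1/sin φ.
V₂ = V₁ · sin φ₁ / sin φ₂ = 26.0 × sin 27° / sin 54°
V₂ = 26.0 × 0.4540/0.8090 = 14.6 m s⁻¹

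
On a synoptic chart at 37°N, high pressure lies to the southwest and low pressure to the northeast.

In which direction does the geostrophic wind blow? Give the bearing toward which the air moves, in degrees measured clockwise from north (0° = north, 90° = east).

135°

The pressure-gradient force points toward the northeast (bearing 045°).
Geostrophic balance: in the Northern Hemisphere the Coriolis force deflects motion to the right, so the geostrophic wind blows 90° to the right of the pressure-gradient force (low pressure on the left).
Rotating 045° by 90° clockwise gives 135° — the wind blows toward the southeast.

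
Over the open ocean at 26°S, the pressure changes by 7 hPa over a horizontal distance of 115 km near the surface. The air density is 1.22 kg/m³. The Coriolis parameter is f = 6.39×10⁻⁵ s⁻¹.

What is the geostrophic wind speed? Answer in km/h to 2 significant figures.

Pressure gradient: |∂P/∂n| = 700 Pa / 115000 m = 6.09×10⁻³ Pa/m
Geostrophic balance (pressure-gradient force = Coriolis force):
V_g = (1/(fρ)) |∂P/∂n| = 6.09×10⁻³ / (6.39×10⁻⁵ × 1.22) = 78.1 m/s
Converting: 78.1 m/s × 3.6 = 280 km/h

280 km/h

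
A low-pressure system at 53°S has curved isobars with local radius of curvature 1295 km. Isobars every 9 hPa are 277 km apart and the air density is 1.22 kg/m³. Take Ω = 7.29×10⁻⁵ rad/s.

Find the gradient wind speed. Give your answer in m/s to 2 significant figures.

Coriolis parameter at 53°S:
f = 2Ω sin φ = 2 × 7.29×10⁻⁵ × sin 53° = 1.16×10⁻⁴ s⁻¹
Pressure gradient: |∂P/∂n| = 900 Pa / 277000 m = 3.25×10⁻³ Pa/m
Geostrophic speed: V_g = |∂P/∂n|/(fρ) = 3.25×10⁻³/(1.16×10⁻⁴ × 1.22) = 22.9 m/s
Around a low, centrifugal force acts outward with Coriolis, so pressure-gradient force balances both:
(1/ρ)|∂P/∂n| = fV + V²/R  →  V² + fR·V − fR·V_g = 0
With fR = 1.16×10⁻⁴ × 1295×10³ m = 151 m/s:
V = [−fR + √((fR)² + 4 fR V_g)]/2 = [−151 + √(151² + 4×151×22.9)]/2 = 20.2 m/s
Subgeostrophic (V < V_g = 22.9 m/s), as expected around a low.

20 m/s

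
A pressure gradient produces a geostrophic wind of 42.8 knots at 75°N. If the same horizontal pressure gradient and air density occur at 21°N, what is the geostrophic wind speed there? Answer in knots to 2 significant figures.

120 knots

With the same pressure gradient and density, V_g ∝ 1/f ∝ 1/sin φ.
V₂ = V₁ · sin φ₁ / sin φ₂ = 42.8 × sin 75° / sin 21°
V₂ = 42.8 × 0.9659/0.3584 = 120 knots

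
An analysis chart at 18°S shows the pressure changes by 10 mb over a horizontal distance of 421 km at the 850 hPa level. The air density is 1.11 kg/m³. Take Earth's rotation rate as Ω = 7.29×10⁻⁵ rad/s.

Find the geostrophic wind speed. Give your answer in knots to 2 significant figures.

92 knots

Coriolis parameter at 18°S:
f = 2Ω sin φ = 2 × 7.29×10⁻⁵ × sin 18° = 4.51×10⁻⁵ s⁻¹
Pressure gradient: |∂P/∂n| = 1000 Pa / 421000 m = 2.38×10⁻³ Pa/m
Geostrophic balance (pressure-gradient force = Coriolis force):
V_g = (1/(fρ)) |∂P/∂n| = 2.38×10⁻³ / (4.51×10⁻⁵ × 1.11) = 47.5 m/s
Converting: 47.5 m/s × 1.944 = 92 knots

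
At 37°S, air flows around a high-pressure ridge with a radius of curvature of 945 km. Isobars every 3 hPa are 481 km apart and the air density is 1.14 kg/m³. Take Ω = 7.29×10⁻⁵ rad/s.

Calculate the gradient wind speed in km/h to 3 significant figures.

24.4 km/h

Coriolis parameter at 37°S:
f = 2Ω sin φ = 2 × 7.29×10⁻⁵ × sin 37° = 8.77×10⁻⁵ s⁻¹
Pressure gradient: |∂P/∂n| = 300 Pa / 481000 m = 6.24×10⁻⁴ Pa/m
Geostrophic speed: V_g = |∂P/∂n|/(fρ) = 6.24×10⁻⁴/(8.77×10⁻⁵ × 1.14) = 6.24 m/s
Around a high, pressure-gradient force acts outward with centrifugal, so Coriolis balances both:
fV = (1/ρ)|∂P/∂n| + V²/R  →  V² − fR·V + fR·V_g = 0
With fR = 8.77×10⁻⁵ × 945×10³ m = 82.9 m/s:
V = [fR − √((fR)² − 4 fR V_g)]/2 = [82.9 − √(82.9² − 4×82.9×6.24)]/2 = 6.79 m/s
Supergeostrophic (V > V_g = 6.24 m/s), as expected around a high.
Converting: 6.79 m/s × 3.6 = 24.4 km/h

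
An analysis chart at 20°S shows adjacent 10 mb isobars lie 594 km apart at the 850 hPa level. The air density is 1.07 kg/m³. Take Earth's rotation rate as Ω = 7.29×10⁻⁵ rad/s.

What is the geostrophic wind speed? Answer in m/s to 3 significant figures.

Coriolis parameter at 20°S:
f = 2Ω sin φ = 2 × 7.29×10⁻⁵ × sin 20° = 4.99×10⁻⁵ s⁻¹
Pressure gradient: |∂P/∂n| = 1000 Pa / 594000 m = 1.68×10⁻³ Pa/m
Geostrophic balance (pressure-gradient force = Coriolis force):
V_g = (1/(fρ)) |∂P/∂n| = 1.68×10⁻³ / (4.99×10⁻⁵ × 1.07) = 31.6 m/s

31.6 m/s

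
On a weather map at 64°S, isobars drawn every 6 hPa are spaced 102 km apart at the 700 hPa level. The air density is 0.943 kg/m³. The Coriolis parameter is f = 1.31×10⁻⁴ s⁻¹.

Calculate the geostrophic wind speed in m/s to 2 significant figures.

Pressure gradient: |∂P/∂n| = 600 Pa / 102000 m = 5.88×10⁻³ Pa/m
Geostrophic balance (pressure-gradient force = Coriolis force):
V_g = (1/(fρ)) |∂P/∂n| = 5.88×10⁻³ / (1.31×10⁻⁴ × 0.943) = 47.6 m/s

48 m/s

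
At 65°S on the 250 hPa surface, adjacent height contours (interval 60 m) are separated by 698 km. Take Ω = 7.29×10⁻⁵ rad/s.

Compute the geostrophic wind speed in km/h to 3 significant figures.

23.0 km/h

Coriolis parameter at 65°S:
f = 2Ω sin φ = 2 × 7.29×10⁻⁵ × sin 65° = 1.32×10⁻⁴ s⁻¹
Height gradient: |∂Z/∂n| = 60 m / 698000 m = 8.60×10⁻⁵
On a pressure surface, geostrophic balance gives V_g = (g/f)|∂Z/∂n|:
V_g = 9.81 × 8.60×10⁻⁵ / 1.32×10⁻⁴ = 6.38 m/s
Converting: 6.38 m/s × 3.6 = 23.0 km/h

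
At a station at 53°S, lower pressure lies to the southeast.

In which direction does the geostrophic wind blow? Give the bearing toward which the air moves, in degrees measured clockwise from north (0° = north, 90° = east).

045°

The pressure-gradient force points toward the southeast (bearing 135°).
Geostrophic balance: in the Southern Hemisphere the Coriolis force deflects motion to the left, so the geostrophic wind blows 90° to the left of the pressure-gradient force (low pressure on the right).
Rotating 135° by 90° counterclockwise gives 045° — the wind blows toward the northeast.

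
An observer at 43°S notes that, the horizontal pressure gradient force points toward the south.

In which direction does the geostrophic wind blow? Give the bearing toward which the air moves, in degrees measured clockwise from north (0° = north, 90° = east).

090°

The pressure-gradient force points toward the south (bearing 180°).
Geostrophic balance: in the Southern Hemisphere the Coriolis force deflects motion to the left, so the geostrophic wind blows 90° to the left of the pressure-gradient force (low pressure on the right).
Rotating 180° by 90° counterclockwise gives 090° — the wind blows toward the east.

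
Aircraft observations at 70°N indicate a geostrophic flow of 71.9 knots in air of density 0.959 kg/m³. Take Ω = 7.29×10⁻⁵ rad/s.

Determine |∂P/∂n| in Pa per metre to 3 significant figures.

Coriolis parameter at 70°N:
f = 2Ω sin φ = 2 × 7.29×10⁻⁵ × sin 70° = 1.37×10⁻⁴ s⁻¹
Wind speed in SI: 71.9 knots = 37.0 m/s
Geostrophic balance rearranged: |∂P/∂n| = f ρ V_g
|∂P/∂n| = 1.37×10⁻⁴ × 0.959 × 37.0 = 4.86×10⁻³ Pa/m

4.86×10⁻³ Pa/m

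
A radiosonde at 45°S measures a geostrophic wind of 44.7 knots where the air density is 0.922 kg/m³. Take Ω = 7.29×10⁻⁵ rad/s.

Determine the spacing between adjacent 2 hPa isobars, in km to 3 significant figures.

91.5 km

Coriolis parameter at 45°S:
f = 2Ω sin φ = 2 × 7.29×10⁻⁵ × sin 45° = 1.03×10⁻⁴ s⁻¹
Wind speed in SI: 44.7 knots = 23.0 m/s
Geostrophic balance rearranged: |∂P/∂n| = f ρ V_g
|∂P/∂n| = 1.03×10⁻⁴ × 0.922 × 23.0 = 2.19×10⁻³ Pa/m
Isobar spacing: Δn = ΔP/|∂P/∂n| = 200 Pa / 2.19×10⁻³ Pa/m = 91498 m ≈ 91.5 km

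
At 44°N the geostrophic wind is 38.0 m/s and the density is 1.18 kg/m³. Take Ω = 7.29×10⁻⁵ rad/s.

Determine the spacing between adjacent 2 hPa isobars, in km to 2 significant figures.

Coriolis parameter at 44°N:
f = 2Ω sin φ = 2 × 7.29×10⁻⁵ × sin 44° = 1.01×10⁻⁴ s⁻¹
Geostrophic balance rearranged: |∂P/∂n| = f ρ V_g
|∂P/∂n| = 1.01×10⁻⁴ × 1.18 × 38.0 = 4.54×10⁻³ Pa/m
Isobar spacing: Δn = ΔP/|∂P/∂n| = 200 Pa / 4.54×10⁻³ Pa/m = 44039 m ≈ 44 km

44 km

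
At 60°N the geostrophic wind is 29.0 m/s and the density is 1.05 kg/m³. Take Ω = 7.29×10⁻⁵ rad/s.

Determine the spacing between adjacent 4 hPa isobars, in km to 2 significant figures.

100 km

Coriolis parameter at 60°N:
f = 2Ω sin φ = 2 × 7.29×10⁻⁵ × sin 60° = 1.26×10⁻⁴ s⁻¹
Geostrophic balance rearranged: |∂P/∂n| = f ρ V_g
|∂P/∂n| = 1.26×10⁻⁴ × 1.05 × 29.0 = 3.84×10⁻³ Pa/m
Isobar spacing: Δn = ΔP/|∂P/∂n| = 400 Pa / 3.84×10⁻³ Pa/m = 104036 m ≈ 100 km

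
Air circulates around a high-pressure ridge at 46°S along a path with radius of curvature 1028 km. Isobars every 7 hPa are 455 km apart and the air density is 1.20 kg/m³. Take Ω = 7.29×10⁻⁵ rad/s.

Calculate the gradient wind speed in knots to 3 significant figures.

27.3 knots

Coriolis parameter at 46°S:
f = 2Ω sin φ = 2 × 7.29×10⁻⁵ × sin 46° = 1.05×10⁻⁴ s⁻¹
Pressure gradient: |∂P/∂n| = 700 Pa / 455000 m = 1.54×10⁻³ Pa/m
Geostrophic speed: V_g = |∂P/∂n|/(fρ) = 1.54×10⁻³/(1.05×10⁻⁴ × 1.20) = 12.2 m/s
Around a high, pressure-gradient force acts outward with centrifugal, so Coriolis balances both:
fV = (1/ρ)|∂P/∂n| + V²/R  →  V² − fR·V + fR·V_g = 0
With fR = 1.05×10⁻⁴ × 1028×10³ m = 108 m/s:
V = [fR − √((fR)² − 4 fR V_g)]/2 = [108 − √(108² − 4×108×12.2)]/2 = 14.1 m/s
Supergeostrophic (V > V_g = 12.2 m/s), as expected around a high.
Converting: 14.1 m/s × 1.944 = 27.3 knots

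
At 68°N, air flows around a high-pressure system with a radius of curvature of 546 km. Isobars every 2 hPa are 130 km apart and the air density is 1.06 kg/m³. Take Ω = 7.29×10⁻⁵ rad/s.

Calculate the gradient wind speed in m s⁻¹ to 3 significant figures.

13.0 m s⁻¹

Coriolis parameter at 68°N:
f = 2Ω sin φ = 2 × 7.29×10⁻⁵ × sin 68° = 1.35×10⁻⁴ s⁻¹
Pressure gradient: |∂P/∂n| = 200 Pa / 130000 m = 1.54×10⁻³ Pa/m
Geostrophic speed: V_g = |∂P/∂n|/(fρ) = 1.54×10⁻³/(1.35×10⁻⁴ × 1.06) = 10.7 m/s
Around a high, pressure-gradient force acts outward with centrifugal, so Coriolis balances both:
fV = (1/ρ)|∂P/∂n| + V²/R  →  V² − fR·V + fR·V_g = 0
With fR = 1.35×10⁻⁴ × 546×10³ m = 73.8 m/s:
V = [fR − √((fR)² − 4 fR V_g)]/2 = [73.8 − √(73.8² − 4×73.8×10.7)]/2 = 13 m/s
Supergeostrophic (V > V_g = 10.7 m/s), as expected around a high.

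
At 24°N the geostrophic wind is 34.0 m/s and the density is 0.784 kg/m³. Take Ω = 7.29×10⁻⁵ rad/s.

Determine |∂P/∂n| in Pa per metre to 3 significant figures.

Coriolis parameter at 24°N:
f = 2Ω sin φ = 2 × 7.29×10⁻⁵ × sin 24° = 5.93×10⁻⁵ s⁻¹
Geostrophic balance rearranged: |∂P/∂n| = f ρ V_g
|∂P/∂n| = 5.93×10⁻⁵ × 0.784 × 34.0 = 1.58×10⁻³ Pa/m

1.58×10⁻³ Pa/m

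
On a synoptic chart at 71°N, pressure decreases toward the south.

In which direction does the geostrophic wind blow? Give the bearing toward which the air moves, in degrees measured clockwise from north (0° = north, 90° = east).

The pressure-gradient force points toward the south (bearing 180°).
Geostrophic balance: in the Northern Hemisphere the Coriolis force deflects motion to the right, so the geostrophic wind blows 90° to the right of the pressure-gradient force (low pressure on the left).
Rotating 180° by 90° clockwise gives 270° — the wind blows toward the west.

270°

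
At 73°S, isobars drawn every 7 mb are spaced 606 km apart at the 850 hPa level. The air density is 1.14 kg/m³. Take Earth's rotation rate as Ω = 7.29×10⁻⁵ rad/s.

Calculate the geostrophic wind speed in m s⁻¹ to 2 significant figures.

Coriolis parameter at 73°S:
f = 2Ω sin φ = 2 × 7.29×10⁻⁵ × sin 73° = 1.39×10⁻⁴ s⁻¹
Pressure gradient: |∂P/∂n| = 700 Pa / 606000 m = 1.16×10⁻³ Pa/m
Geostrophic balance (pressure-gradient force = Coriolis force):
V_g = (1/(fρ)) |∂P/∂n| = 1.16×10⁻³ / (1.39×10⁻⁴ × 1.14) = 7.27 m/s

7.3 m s⁻¹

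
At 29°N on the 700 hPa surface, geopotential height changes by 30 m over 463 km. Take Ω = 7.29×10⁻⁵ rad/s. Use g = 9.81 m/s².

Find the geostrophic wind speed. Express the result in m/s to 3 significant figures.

Coriolis parameter at 29°N:
f = 2Ω sin φ = 2 × 7.29×10⁻⁵ × sin 29° = 7.07×10⁻⁵ s⁻¹
Height gradient: |∂Z/∂n| = 30 m / 463000 m = 6.48×10⁻⁵
On a pressure surface, geostrophic balance gives V_g = (g/f)|∂Z/∂n|:
V_g = 9.81 × 6.48×10⁻⁵ / 7.07×10⁻⁵ = 8.99 m/s

8.99 m/s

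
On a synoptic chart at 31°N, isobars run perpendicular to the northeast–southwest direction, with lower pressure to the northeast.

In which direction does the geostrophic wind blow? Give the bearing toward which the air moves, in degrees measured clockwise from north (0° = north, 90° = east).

135°

The pressure-gradient force points toward the northeast (bearing 045°).
Geostrophic balance: in the Northern Hemisphere the Coriolis force deflects motion to the right, so the geostrophic wind blows 90° to the right of the pressure-gradient force (low pressure on the left).
Rotating 045° by 90° clockwise gives 135° — the wind blows toward the southeast.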